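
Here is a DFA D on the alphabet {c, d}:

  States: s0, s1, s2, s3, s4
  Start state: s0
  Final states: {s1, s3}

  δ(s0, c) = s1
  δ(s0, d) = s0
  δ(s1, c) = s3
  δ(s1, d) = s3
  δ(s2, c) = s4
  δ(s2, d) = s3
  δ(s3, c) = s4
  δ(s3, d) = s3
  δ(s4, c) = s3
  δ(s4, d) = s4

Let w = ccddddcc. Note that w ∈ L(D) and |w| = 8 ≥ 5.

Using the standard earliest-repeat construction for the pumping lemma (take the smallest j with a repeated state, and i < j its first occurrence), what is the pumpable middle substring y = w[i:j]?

d

State sequence: s0 -c-> s1 -c-> s3 -d-> s3 -d-> s3 -d-> s3 -d-> s3 -c-> s4 -c-> s3
First repeat at step 3: s3 was already visited.

So i = 2, j = 3, giving x = w[0:2] = cc, y = w[2:3] = d, z = w[3:8] = dddcc.
Check: |xy| = 3 ≤ 5 and |y| = 1 ≥ 1. Reading y takes D from s3 back to s3, so every xyⁱz is accepted.
Pumping length from the standard proof: p = 5 (the number of states). The repeated state found above gives |xy| = j ≤ 5 and |y| = j − i ≥ 1.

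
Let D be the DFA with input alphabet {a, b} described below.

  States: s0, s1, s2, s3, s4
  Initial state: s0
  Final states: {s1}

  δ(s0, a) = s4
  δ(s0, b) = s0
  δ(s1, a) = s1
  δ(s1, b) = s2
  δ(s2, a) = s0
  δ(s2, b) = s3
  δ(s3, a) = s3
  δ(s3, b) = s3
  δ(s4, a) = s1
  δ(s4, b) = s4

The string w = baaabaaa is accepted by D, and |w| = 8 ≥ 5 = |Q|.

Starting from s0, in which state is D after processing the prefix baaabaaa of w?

Run of D on the first 8 characters of w = b a a a b a a a:
  step 0: s0  (start)
  step 1: s0  (read b: s0→s0)
  step 2: s4  (read a: s0→s4)
  step 3: s1  (read a: s4→s1)
  step 4: s1  (read a: s1→s1)
  step 5: s2  (read b: s1→s2)
  step 6: s0  (read a: s2→s0)
  step 7: s4  (read a: s0→s4)
  step 8: s1  (read a: s4→s1)

After reading 8 characters, D is in state s1.

s1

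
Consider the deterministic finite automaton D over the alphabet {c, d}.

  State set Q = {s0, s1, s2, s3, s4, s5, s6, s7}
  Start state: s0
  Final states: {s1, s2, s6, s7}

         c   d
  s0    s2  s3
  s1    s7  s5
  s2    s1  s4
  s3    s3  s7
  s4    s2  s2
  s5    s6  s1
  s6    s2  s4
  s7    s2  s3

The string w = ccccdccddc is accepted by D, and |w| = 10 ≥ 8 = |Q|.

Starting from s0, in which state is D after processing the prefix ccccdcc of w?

s1

State sequence: s0 -c-> s2 -c-> s1 -c-> s7 -c-> s2 -d-> s4 -c-> s2 -c-> s1

After reading 7 characters, D is in state s1.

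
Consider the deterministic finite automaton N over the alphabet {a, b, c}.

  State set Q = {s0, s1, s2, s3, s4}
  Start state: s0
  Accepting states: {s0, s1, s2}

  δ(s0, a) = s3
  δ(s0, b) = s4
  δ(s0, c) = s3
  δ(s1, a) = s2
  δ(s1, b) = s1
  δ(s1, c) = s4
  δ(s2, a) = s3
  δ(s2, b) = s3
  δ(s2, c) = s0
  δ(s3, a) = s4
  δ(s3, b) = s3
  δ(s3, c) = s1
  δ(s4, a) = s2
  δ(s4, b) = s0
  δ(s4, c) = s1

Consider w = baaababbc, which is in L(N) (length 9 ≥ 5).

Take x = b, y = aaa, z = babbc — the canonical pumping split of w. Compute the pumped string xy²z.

baaaaaababbc

xy^2z = b·aaa·aaa·babbc = baaaaaababbc.
Reading y = aaa takes N from s4 back to s4, so after x·y·y the machine is still in s4, and z then leads to the accepting state s1. Hence baaaaaababbc ∈ L(N).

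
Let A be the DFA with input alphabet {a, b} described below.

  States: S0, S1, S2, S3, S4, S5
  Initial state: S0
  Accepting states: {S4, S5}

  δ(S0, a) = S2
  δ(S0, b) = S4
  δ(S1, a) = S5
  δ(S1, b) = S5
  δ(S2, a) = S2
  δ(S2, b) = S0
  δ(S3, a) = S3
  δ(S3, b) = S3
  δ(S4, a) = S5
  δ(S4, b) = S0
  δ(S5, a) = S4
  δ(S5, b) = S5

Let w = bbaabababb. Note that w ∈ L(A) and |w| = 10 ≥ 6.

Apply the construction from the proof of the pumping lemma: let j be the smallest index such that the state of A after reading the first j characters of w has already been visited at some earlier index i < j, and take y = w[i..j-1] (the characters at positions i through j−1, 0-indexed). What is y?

Run of A on w = b b a a b a b a b b:
  step 0: S0  (start)
  step 1: S4  (read b: S0→S4)
  step 2: S0  (read b: S4→S0)   ← first repeat (S0 seen earlier)
  step 3: S2  (read a: S0→S2)
  step 4: S2  (read a: S2→S2)
  step 5: S0  (read b: S2→S0)
  step 6: S2  (read a: S0→S2)
  step 7: S0  (read b: S2→S0)
  step 8: S2  (read a: S0→S2)
  step 9: S0  (read b: S2→S0)
  step 10: S4  (read b: S0→S4)

So i = 0, j = 2, giving x = w[0:0] = ε, y = w[0:2] = bb, z = w[2:10] = aabababb.
Check: |xy| = 2 ≤ 6 and |y| = 2 ≥ 1. Reading y takes A from S0 back to S0, so every xyⁱz is accepted.

bb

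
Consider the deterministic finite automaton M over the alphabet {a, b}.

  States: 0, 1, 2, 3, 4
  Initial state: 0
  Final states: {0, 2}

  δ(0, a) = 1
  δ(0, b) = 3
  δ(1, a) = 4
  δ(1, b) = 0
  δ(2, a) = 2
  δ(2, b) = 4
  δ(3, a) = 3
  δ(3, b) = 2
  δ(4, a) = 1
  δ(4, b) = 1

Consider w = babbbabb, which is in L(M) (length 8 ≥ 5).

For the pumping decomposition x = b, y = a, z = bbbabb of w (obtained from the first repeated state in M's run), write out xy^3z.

xy^3z = b·a·a·a·bbbabb = baaabbbabb.
Reading y = a takes M from 3 back to 3, so after x·y·y·y the machine is still in 3, and z then leads to the accepting state 0. Hence baaabbbabb ∈ L(M).

baaabbbabb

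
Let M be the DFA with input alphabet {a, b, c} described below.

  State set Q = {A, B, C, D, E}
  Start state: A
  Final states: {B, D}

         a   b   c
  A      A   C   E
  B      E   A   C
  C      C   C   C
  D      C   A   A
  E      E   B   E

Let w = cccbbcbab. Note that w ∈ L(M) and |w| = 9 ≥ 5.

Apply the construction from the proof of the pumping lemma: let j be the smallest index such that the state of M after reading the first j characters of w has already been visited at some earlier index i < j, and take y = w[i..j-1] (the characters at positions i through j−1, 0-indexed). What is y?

Run of M on w = c c c b b c b a b:
  step 0: A  (start)
  step 1: E  (read c: A→E)
  step 2: E  (read c: E→E)   ← first repeat (E seen earlier)
  step 3: E  (read c: E→E)
  step 4: B  (read b: E→B)
  step 5: A  (read b: B→A)
  step 6: E  (read c: A→E)
  step 7: B  (read b: E→B)
  step 8: E  (read a: B→E)
  step 9: B  (read b: E→B)

So i = 1, j = 2, giving x = w[0:1] = c, y = w[1:2] = c, z = w[2:9] = cbbcbab.
Check: |xy| = 2 ≤ 5 and |y| = 1 ≥ 1. Reading y takes M from E back to E, so every xyⁱz is accepted.

c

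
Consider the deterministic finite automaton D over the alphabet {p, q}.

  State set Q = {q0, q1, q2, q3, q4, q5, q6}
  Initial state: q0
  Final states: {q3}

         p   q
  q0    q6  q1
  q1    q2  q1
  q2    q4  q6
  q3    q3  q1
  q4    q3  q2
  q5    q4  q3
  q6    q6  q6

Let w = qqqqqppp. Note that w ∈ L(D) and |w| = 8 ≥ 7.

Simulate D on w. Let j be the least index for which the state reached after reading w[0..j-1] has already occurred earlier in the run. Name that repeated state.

q1

State sequence: q0 -q-> q1 -q-> q1 -q-> q1 -q-> q1 -q-> q1 -p-> q2 -p-> q4 -p-> q3
First repeat at step 2: q1 was already visited.

The earliest repeat is at step j = 2: D is in q1, which it already visited at step i = 1.
Since D has 7 states, any run of length ≥ 7 visits 7+1 states, so by pigeonhole some state repeats within the first 7 steps — that repeat gives the pumpable loop.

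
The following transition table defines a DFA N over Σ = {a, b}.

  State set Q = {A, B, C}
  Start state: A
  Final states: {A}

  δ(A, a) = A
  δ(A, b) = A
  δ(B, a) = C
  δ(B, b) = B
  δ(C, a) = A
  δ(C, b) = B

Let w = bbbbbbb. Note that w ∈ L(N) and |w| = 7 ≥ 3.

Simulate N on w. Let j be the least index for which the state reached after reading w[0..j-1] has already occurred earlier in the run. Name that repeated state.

Run of N on w = b b b b b b b:
  step 0: A  (start)
  step 1: A  (read b: A→A)   ← first repeat (A seen earlier)
  step 2: A  (read b: A→A)
  step 3: A  (read b: A→A)
  step 4: A  (read b: A→A)
  step 5: A  (read b: A→A)
  step 6: A  (read b: A→A)
  step 7: A  (read b: A→A)

The earliest repeat is at step j = 1: N is in A, which it already visited at step i = 0.
With |Q| = 3, pigeonhole forces a state repeat no later than step 3; the substring read between the first and second visits to that state can be pumped.

A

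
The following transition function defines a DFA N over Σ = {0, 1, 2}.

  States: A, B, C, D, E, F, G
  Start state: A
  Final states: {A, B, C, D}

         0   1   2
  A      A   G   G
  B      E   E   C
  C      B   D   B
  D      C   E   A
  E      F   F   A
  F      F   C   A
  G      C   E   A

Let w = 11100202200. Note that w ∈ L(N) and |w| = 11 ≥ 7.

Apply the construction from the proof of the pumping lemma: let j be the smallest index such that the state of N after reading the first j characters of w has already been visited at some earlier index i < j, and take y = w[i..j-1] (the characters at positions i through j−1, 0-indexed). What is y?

Run of N on w = 1 1 1 0 0 2 0 2 2 0 0:
  step 0: A  (start)
  step 1: G  (read 1: A→G)
  step 2: E  (read 1: G→E)
  step 3: F  (read 1: E→F)
  step 4: F  (read 0: F→F)   ← first repeat (F seen earlier)
  step 5: F  (read 0: F→F)
  step 6: A  (read 2: F→A)
  step 7: A  (read 0: A→A)
  step 8: G  (read 2: A→G)
  step 9: A  (read 2: G→A)
  step 10: A  (read 0: A→A)
  step 11: A  (read 0: A→A)

So i = 3, j = 4, giving x = w[0:3] = 111, y = w[3:4] = 0, z = w[4:11] = 0202200.
Check: |xy| = 4 ≤ 7 and |y| = 1 ≥ 1. Reading y takes N from F back to F, so every xyⁱz is accepted.

0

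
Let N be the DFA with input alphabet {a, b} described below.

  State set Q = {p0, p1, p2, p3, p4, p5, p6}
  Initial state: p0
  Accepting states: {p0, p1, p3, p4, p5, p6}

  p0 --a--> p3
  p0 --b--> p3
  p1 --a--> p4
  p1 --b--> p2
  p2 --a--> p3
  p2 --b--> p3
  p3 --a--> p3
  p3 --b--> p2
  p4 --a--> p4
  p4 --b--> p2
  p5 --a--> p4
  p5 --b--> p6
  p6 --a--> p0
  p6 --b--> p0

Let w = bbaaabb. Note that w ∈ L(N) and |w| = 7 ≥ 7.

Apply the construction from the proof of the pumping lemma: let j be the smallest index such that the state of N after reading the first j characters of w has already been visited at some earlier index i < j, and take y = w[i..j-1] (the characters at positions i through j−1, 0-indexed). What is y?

ba

State sequence: p0 -b-> p3 -b-> p2 -a-> p3 -a-> p3 -a-> p3 -b-> p2 -b-> p3
First repeat at step 3: p3 was already visited.

So i = 1, j = 3, giving x = w[0:1] = b, y = w[1:3] = ba, z = w[3:7] = aabb.
Check: |xy| = 3 ≤ 7 and |y| = 2 ≥ 1. Reading y takes N from p3 back to p3, so every xyⁱz is accepted.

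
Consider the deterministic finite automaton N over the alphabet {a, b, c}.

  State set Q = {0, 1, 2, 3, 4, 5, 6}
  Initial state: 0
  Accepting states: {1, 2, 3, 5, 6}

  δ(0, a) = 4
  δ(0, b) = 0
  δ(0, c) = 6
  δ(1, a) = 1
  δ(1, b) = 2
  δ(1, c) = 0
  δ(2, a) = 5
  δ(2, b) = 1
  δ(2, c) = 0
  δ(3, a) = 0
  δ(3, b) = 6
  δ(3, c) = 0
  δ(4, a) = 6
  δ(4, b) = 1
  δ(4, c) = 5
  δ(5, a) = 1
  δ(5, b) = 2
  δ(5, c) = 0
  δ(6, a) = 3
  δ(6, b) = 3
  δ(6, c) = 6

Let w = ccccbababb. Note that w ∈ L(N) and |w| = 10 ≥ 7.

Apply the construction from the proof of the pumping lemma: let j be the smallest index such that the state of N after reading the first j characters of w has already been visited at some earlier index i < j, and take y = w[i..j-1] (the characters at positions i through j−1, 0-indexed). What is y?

c

Run of N on w = c c c c b a b a b b:
  step 0: 0  (start)
  step 1: 6  (read c: 0→6)
  step 2: 6  (read c: 6→6)   ← first repeat (6 seen earlier)
  step 3: 6  (read c: 6→6)
  step 4: 6  (read c: 6→6)
  step 5: 3  (read b: 6→3)
  step 6: 0  (read a: 3→0)
  step 7: 0  (read b: 0→0)
  step 8: 4  (read a: 0→4)
  step 9: 1  (read b: 4→1)
  step 10: 2  (read b: 1→2)

So i = 1, j = 2, giving x = w[0:1] = c, y = w[1:2] = c, z = w[2:10] = ccbababb.
Check: |xy| = 2 ≤ 7 and |y| = 1 ≥ 1. Reading y takes N from 6 back to 6, so every xyⁱz is accepted.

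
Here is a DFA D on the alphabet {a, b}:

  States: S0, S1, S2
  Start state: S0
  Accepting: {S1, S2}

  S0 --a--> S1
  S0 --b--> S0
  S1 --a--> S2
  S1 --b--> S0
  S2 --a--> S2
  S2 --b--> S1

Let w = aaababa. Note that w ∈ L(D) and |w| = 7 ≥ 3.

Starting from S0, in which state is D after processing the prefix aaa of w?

Run of D on the first 3 characters of w = a a a:
  step 0: S0  (start)
  step 1: S1  (read a: S0→S1)
  step 2: S2  (read a: S1→S2)
  step 3: S2  (read a: S2→S2)

After reading 3 characters, D is in state S2.

S2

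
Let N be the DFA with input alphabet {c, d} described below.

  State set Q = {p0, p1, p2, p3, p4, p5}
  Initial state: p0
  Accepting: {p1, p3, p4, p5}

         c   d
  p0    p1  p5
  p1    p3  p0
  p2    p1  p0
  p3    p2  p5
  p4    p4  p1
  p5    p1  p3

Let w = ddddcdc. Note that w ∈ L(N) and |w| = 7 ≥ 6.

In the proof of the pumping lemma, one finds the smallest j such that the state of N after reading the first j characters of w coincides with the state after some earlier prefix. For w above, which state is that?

Run of N on w = d d d d c d c:
  step 0: p0  (start)
  step 1: p5  (read d: p0→p5)
  step 2: p3  (read d: p5→p3)
  step 3: p5  (read d: p3→p5)   ← first repeat (p5 seen earlier)
  step 4: p3  (read d: p5→p3)
  step 5: p2  (read c: p3→p2)
  step 6: p0  (read d: p2→p0)
  step 7: p1  (read c: p0→p1)

The earliest repeat is at step j = 3: N is in p5, which it already visited at step i = 1.
With |Q| = 6, pigeonhole forces a state repeat no later than step 6; the substring read between the first and second visits to that state can be pumped.

p5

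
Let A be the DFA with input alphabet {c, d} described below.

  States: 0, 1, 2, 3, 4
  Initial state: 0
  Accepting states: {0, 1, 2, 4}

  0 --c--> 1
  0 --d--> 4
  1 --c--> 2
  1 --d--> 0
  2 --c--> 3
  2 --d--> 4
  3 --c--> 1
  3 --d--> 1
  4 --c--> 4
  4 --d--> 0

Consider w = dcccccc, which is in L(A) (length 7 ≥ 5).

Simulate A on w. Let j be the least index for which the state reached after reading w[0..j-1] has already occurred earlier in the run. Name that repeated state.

4

State sequence: 0 -d-> 4 -c-> 4 -c-> 4 -c-> 4 -c-> 4 -c-> 4 -c-> 4
First repeat at step 2: 4 was already visited.

The earliest repeat is at step j = 2: A is in 4, which it already visited at step i = 1.
With |Q| = 5, pigeonhole forces a state repeat no later than step 5; the substring read between the first and second visits to that state can be pumped.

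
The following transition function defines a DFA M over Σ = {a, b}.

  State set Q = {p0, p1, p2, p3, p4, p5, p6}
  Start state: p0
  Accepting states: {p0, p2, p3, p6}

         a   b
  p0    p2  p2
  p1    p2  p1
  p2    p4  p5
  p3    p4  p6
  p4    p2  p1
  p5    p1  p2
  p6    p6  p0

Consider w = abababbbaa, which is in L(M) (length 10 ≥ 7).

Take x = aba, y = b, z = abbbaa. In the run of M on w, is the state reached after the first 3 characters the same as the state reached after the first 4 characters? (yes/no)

yes

Run of M on the first 4 characters of w = a b a b:
  step 0: p0  (start)
  step 1: p2  (read a: p0→p2)
  step 2: p5  (read b: p2→p5)
  step 3: p1  (read a: p5→p1)
  step 4: p1  (read b: p1→p1)

After x (step 3): p1. After xy (step 4): p1.
They match, so y = b drives M around a cycle from p1 back to itself; pumping y any number of times keeps M in p1 before reading z, and xyⁱz ∈ L(M) for every i ≥ 0.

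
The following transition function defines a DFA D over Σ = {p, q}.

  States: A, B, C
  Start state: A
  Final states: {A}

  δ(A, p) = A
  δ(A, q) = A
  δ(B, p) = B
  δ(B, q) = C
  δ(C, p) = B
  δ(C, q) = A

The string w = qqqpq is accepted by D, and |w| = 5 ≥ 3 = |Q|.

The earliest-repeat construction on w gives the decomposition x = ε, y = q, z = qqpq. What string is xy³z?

xy^3z = ε·q·q·q·qqpq = qqqqqpq.
Reading y = q takes D from A back to A, so after x·y·y·y the machine is still in A, and z then leads to the accepting state A. Hence qqqqqpq ∈ L(D).

qqqqqpq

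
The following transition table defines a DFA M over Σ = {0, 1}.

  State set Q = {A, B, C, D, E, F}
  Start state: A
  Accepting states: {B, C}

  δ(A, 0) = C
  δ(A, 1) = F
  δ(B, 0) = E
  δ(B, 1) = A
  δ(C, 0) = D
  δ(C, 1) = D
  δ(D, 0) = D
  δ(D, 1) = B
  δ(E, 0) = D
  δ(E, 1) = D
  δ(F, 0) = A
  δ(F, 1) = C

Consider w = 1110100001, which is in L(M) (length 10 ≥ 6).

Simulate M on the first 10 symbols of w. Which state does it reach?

B

State sequence: A -1-> F -1-> C -1-> D -0-> D -1-> B -0-> E -0-> D -0-> D -0-> D -1-> B

After reading 10 characters, M is in state B.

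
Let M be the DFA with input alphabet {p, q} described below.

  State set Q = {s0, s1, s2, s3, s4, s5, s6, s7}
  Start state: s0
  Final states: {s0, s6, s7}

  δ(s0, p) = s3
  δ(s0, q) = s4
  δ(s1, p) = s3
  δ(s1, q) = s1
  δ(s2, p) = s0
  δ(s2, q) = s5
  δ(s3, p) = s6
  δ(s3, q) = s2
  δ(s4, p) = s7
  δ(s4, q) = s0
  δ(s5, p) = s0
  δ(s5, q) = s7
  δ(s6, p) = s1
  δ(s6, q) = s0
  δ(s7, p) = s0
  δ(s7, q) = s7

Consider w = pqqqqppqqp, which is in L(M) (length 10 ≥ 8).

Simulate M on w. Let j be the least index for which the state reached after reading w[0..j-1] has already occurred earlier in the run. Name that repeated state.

s7

State sequence: s0 -p-> s3 -q-> s2 -q-> s5 -q-> s7 -q-> s7 -p-> s0 -p-> s3 -q-> s2 -q-> s5 -p-> s0
First repeat at step 5: s7 was already visited.

The earliest repeat is at step j = 5: M is in s7, which it already visited at step i = 4.
The DFA has 8 states, so the proof of the pumping lemma guarantees a repeated state among the first 8+1 visited; the segment between the two visits is the pumpable y.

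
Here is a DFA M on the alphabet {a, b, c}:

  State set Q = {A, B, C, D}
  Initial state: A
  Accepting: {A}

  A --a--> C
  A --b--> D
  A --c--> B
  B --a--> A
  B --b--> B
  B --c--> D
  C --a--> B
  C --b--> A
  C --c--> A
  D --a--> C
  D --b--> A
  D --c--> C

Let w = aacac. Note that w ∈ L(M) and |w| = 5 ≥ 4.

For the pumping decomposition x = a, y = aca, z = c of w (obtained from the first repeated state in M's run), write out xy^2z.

aacaacac

xy^2z = a·aca·aca·c = aacaacac.
Reading y = aca takes M from C back to C, so after x·y·y the machine is still in C, and z then leads to the accepting state A. Hence aacaacac ∈ L(M).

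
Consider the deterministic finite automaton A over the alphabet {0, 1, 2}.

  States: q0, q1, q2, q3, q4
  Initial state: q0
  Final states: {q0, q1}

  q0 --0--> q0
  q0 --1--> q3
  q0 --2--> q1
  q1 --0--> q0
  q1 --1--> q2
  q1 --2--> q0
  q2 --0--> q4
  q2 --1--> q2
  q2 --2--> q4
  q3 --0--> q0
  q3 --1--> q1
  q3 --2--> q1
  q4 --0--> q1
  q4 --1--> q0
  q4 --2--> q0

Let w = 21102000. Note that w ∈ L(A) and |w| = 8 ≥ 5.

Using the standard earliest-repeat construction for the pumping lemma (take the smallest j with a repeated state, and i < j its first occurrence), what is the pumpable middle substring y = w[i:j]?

1

Run of A on w = 2 1 1 0 2 0 0 0:
  step 0: q0  (start)
  step 1: q1  (read 2: q0→q1)
  step 2: q2  (read 1: q1→q2)
  step 3: q2  (read 1: q2→q2)   ← first repeat (q2 seen earlier)
  step 4: q4  (read 0: q2→q4)
  step 5: q0  (read 2: q4→q0)
  step 6: q0  (read 0: q0→q0)
  step 7: q0  (read 0: q0→q0)
  step 8: q0  (read 0: q0→q0)

So i = 2, j = 3, giving x = w[0:2] = 21, y = w[2:3] = 1, z = w[3:8] = 02000.
Check: |xy| = 3 ≤ 5 and |y| = 1 ≥ 1. Reading y takes A from q2 back to q2, so every xyⁱz is accepted.
The DFA has 5 states, so the proof of the pumping lemma guarantees a repeated state among the first 5+1 visited; the segment between the two visits is the pumpable y.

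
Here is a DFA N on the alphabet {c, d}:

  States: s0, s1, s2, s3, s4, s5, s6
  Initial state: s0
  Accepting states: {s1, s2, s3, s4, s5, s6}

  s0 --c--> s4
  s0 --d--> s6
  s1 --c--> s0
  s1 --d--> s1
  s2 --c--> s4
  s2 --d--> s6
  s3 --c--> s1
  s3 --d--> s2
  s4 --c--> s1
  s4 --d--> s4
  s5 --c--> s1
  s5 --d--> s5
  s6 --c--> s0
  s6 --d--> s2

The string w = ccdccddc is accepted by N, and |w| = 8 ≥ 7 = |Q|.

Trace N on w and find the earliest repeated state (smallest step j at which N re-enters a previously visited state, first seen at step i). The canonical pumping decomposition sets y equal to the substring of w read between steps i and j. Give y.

d

State sequence: s0 -c-> s4 -c-> s1 -d-> s1 -c-> s0 -c-> s4 -d-> s4 -d-> s4 -c-> s1
First repeat at step 3: s1 was already visited.

So i = 2, j = 3, giving x = w[0:2] = cc, y = w[2:3] = d, z = w[3:8] = ccddc.
Check: |xy| = 3 ≤ 7 and |y| = 1 ≥ 1. Reading y takes N from s1 back to s1, so every xyⁱz is accepted.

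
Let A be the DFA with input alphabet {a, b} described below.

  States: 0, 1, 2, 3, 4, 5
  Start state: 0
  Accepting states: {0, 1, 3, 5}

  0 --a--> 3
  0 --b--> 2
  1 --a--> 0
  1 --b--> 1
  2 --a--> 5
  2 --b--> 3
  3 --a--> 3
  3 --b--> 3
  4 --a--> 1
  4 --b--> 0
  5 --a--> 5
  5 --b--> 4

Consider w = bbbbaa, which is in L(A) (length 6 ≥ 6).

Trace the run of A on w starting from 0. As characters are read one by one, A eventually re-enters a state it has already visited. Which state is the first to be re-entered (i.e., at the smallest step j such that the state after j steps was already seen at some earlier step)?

State sequence: 0 -b-> 2 -b-> 3 -b-> 3 -b-> 3 -a-> 3 -a-> 3
First repeat at step 3: 3 was already visited.

The earliest repeat is at step j = 3: A is in 3, which it already visited at step i = 2.
Pumping length from the standard proof: p = 6 (the number of states). The repeated state found above gives |xy| = j ≤ 6 and |y| = j − i ≥ 1.

3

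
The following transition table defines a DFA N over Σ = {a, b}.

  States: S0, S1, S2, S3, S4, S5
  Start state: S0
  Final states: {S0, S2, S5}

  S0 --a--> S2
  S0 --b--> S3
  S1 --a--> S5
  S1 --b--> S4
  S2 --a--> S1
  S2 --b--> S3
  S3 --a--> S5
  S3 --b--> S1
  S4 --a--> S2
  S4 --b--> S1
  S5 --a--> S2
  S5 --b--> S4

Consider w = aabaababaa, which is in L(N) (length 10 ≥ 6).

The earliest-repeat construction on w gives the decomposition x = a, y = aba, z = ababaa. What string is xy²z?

xy^2z = a·aba·aba·ababaa = aabaabaababaa.
Reading y = aba takes N from S2 back to S2, so after x·y·y the machine is still in S2, and z then leads to the accepting state S2. Hence aabaabaababaa ∈ L(N).

aabaabaababaa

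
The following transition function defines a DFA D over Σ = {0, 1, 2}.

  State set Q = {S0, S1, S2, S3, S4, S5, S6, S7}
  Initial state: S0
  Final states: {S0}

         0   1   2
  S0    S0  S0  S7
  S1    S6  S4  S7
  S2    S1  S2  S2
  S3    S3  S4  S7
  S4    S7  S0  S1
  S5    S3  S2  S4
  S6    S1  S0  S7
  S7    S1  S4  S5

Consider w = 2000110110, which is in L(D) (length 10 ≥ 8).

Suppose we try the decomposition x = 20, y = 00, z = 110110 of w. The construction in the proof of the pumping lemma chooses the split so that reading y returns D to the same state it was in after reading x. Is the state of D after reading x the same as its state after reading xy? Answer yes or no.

State sequence: S0 -2-> S7 -0-> S1 -0-> S6 -0-> S1

After x (step 2): S1. After xy (step 4): S1.
They match, so y = 00 drives D around a cycle from S1 back to itself; pumping y any number of times keeps D in S1 before reading z, and xyⁱz ∈ L(D) for every i ≥ 0.

yes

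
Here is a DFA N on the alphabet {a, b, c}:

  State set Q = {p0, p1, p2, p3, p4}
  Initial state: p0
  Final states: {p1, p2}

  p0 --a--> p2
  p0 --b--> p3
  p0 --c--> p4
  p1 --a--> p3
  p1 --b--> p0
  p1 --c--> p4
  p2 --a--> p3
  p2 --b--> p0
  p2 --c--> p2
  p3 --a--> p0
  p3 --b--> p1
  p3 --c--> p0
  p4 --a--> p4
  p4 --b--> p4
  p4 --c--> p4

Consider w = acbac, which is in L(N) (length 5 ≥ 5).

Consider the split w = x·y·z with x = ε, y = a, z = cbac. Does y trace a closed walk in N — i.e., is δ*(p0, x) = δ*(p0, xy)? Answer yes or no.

no

Run of N on the first 1 characters of w = a:
  step 0: p0  (start)
  step 1: p2  (read a: p0→p2)

After x (step 0): p0. After xy (step 1): p2.
They differ (p0 ≠ p2), so y is not a cycle from the state after x; this split is not the one the pumping-lemma construction produces, and pumping y need not keep the string in L(N).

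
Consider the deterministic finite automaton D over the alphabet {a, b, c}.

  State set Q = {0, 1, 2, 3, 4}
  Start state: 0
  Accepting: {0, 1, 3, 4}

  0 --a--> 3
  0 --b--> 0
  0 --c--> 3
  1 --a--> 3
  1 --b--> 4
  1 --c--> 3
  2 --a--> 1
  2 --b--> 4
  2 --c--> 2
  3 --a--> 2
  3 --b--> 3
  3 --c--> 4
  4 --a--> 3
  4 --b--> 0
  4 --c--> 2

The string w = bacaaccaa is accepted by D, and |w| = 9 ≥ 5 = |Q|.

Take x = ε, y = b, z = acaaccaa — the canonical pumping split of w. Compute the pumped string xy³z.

bbbacaaccaa

xy^3z = ε·b·b·b·acaaccaa = bbbacaaccaa.
Reading y = b takes D from 0 back to 0, so after x·y·y·y the machine is still in 0, and z then leads to the accepting state 3. Hence bbbacaaccaa ∈ L(D).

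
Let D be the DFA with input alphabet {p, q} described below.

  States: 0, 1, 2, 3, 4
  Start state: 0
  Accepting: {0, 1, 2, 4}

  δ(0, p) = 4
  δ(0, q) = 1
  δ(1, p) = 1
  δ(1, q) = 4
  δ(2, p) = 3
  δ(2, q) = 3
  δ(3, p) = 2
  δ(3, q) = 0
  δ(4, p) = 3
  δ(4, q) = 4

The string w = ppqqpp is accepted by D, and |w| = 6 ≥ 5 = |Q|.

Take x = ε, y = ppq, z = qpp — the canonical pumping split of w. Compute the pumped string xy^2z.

xy^2z = ε·ppq·ppq·qpp = ppqppqqpp.
Reading y = ppq takes D from 0 back to 0, so after x·y·y the machine is still in 0, and z then leads to the accepting state 1. Hence ppqppqqpp ∈ L(D).

ppqppqqpp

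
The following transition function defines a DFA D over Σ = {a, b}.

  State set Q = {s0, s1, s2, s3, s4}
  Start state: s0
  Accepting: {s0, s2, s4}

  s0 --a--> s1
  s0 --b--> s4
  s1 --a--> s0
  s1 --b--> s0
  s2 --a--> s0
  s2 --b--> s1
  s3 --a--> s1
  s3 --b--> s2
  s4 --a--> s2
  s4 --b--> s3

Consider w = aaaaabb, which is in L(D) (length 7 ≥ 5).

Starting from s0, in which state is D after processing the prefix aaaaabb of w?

State sequence: s0 -a-> s1 -a-> s0 -a-> s1 -a-> s0 -a-> s1 -b-> s0 -b-> s4

After reading 7 characters, D is in state s4.
(This kind of state-tracing is the core of the pumping-lemma construction: with 5 states, pigeonhole forces a repeat within the first 5 steps.)

s4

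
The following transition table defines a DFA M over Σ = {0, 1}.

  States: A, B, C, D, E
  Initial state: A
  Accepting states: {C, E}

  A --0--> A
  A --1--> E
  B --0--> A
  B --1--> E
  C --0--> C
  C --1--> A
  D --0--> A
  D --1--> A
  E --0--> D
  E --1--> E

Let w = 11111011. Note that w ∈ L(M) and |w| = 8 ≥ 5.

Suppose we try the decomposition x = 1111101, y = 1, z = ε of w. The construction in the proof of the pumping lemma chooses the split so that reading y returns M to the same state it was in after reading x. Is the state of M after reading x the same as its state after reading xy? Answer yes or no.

Run of M on the first 8 characters of w = 1 1 1 1 1 0 1 1:
  step 0: A  (start)
  step 1: E  (read 1: A→E)
  step 2: E  (read 1: E→E)
  step 3: E  (read 1: E→E)
  step 4: E  (read 1: E→E)
  step 5: E  (read 1: E→E)
  step 6: D  (read 0: E→D)
  step 7: A  (read 1: D→A)
  step 8: E  (read 1: A→E)

After x (step 7): A. After xy (step 8): E.
They differ (A ≠ E), so y is not a cycle from the state after x; this split is not the one the pumping-lemma construction produces, and pumping y need not keep the string in L(M).

no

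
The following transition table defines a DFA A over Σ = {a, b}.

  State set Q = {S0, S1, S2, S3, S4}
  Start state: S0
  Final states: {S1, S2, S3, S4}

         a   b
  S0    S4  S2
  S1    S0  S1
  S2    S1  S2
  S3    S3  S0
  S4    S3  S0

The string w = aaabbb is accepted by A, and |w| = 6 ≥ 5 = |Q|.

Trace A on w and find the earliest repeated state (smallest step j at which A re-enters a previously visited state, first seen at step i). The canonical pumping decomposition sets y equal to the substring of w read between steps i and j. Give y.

Run of A on w = a a a b b b:
  step 0: S0  (start)
  step 1: S4  (read a: S0→S4)
  step 2: S3  (read a: S4→S3)
  step 3: S3  (read a: S3→S3)   ← first repeat (S3 seen earlier)
  step 4: S0  (read b: S3→S0)
  step 5: S2  (read b: S0→S2)
  step 6: S2  (read b: S2→S2)

So i = 2, j = 3, giving x = w[0:2] = aa, y = w[2:3] = a, z = w[3:6] = bbb.
Check: |xy| = 3 ≤ 5 and |y| = 1 ≥ 1. Reading y takes A from S3 back to S3, so every xyⁱz is accepted.
With |Q| = 5, pigeonhole forces a state repeat no later than step 5; the substring read between the first and second visits to that state can be pumped.

a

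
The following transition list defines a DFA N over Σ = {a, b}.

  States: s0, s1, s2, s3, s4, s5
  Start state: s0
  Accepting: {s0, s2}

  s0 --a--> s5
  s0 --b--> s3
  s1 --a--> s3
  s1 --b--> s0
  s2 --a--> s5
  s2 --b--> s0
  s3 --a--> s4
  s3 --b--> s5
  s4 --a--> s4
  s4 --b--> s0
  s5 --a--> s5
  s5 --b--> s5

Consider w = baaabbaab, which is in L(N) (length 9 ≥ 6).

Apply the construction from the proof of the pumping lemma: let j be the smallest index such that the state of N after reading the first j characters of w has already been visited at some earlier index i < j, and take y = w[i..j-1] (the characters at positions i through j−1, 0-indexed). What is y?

Run of N on w = b a a a b b a a b:
  step 0: s0  (start)
  step 1: s3  (read b: s0→s3)
  step 2: s4  (read a: s3→s4)
  step 3: s4  (read a: s4→s4)   ← first repeat (s4 seen earlier)
  step 4: s4  (read a: s4→s4)
  step 5: s0  (read b: s4→s0)
  step 6: s3  (read b: s0→s3)
  step 7: s4  (read a: s3→s4)
  step 8: s4  (read a: s4→s4)
  step 9: s0  (read b: s4→s0)

So i = 2, j = 3, giving x = w[0:2] = ba, y = w[2:3] = a, z = w[3:9] = abbaab.
Check: |xy| = 3 ≤ 6 and |y| = 1 ≥ 1. Reading y takes N from s4 back to s4, so every xyⁱz is accepted.

a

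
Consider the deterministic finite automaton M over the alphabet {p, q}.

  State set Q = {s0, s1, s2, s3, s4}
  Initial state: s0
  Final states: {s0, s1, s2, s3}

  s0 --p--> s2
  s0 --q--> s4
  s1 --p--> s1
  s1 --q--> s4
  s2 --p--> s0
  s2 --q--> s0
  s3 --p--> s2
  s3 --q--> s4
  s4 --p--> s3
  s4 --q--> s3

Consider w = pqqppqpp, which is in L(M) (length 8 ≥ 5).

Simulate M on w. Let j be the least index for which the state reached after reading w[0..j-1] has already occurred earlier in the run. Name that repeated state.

s0

Run of M on w = p q q p p q p p:
  step 0: s0  (start)
  step 1: s2  (read p: s0→s2)
  step 2: s0  (read q: s2→s0)   ← first repeat (s0 seen earlier)
  step 3: s4  (read q: s0→s4)
  step 4: s3  (read p: s4→s3)
  step 5: s2  (read p: s3→s2)
  step 6: s0  (read q: s2→s0)
  step 7: s2  (read p: s0→s2)
  step 8: s0  (read p: s2→s0)

The earliest repeat is at step j = 2: M is in s0, which it already visited at step i = 0.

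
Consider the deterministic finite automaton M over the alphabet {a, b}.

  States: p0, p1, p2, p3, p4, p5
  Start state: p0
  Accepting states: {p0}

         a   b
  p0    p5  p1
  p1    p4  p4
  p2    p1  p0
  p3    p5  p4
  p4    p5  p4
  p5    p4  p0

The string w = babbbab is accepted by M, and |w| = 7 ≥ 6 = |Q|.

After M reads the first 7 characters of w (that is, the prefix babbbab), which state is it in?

Run of M on the first 7 characters of w = b a b b b a b:
  step 0: p0  (start)
  step 1: p1  (read b: p0→p1)
  step 2: p4  (read a: p1→p4)
  step 3: p4  (read b: p4→p4)
  step 4: p4  (read b: p4→p4)
  step 5: p4  (read b: p4→p4)
  step 6: p5  (read a: p4→p5)
  step 7: p0  (read b: p5→p0)

After reading 7 characters, M is in state p0.

p0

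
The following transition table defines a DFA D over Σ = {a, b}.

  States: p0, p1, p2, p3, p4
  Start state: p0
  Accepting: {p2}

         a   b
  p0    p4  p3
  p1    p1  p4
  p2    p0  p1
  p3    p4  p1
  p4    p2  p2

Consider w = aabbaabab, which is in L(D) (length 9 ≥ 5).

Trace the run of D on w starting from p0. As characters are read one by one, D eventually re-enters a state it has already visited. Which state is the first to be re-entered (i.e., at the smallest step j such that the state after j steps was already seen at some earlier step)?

p4

State sequence: p0 -a-> p4 -a-> p2 -b-> p1 -b-> p4 -a-> p2 -a-> p0 -b-> p3 -a-> p4 -b-> p2
First repeat at step 4: p4 was already visited.

The earliest repeat is at step j = 4: D is in p4, which it already visited at step i = 1.
Pumping length from the standard proof: p = 5 (the number of states). The repeated state found above gives |xy| = j ≤ 5 and |y| = j − i ≥ 1.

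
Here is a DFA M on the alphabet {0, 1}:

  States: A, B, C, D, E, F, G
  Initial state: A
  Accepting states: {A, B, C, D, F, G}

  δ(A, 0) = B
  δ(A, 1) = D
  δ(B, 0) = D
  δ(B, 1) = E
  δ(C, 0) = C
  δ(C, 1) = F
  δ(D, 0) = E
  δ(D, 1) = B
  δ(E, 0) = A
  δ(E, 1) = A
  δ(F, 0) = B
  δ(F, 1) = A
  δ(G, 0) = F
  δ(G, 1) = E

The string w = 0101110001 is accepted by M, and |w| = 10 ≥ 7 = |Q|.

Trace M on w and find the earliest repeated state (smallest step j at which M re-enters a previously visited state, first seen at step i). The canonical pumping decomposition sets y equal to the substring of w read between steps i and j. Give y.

010

State sequence: A -0-> B -1-> E -0-> A -1-> D -1-> B -1-> E -0-> A -0-> B -0-> D -1-> B
First repeat at step 3: A was already visited.

So i = 0, j = 3, giving x = w[0:0] = ε, y = w[0:3] = 010, z = w[3:10] = 1110001.
Check: |xy| = 3 ≤ 7 and |y| = 3 ≥ 1. Reading y takes M from A back to A, so every xyⁱz is accepted.
Pumping length from the standard proof: p = 7 (the number of states). The repeated state found above gives |xy| = j ≤ 7 and |y| = j − i ≥ 1.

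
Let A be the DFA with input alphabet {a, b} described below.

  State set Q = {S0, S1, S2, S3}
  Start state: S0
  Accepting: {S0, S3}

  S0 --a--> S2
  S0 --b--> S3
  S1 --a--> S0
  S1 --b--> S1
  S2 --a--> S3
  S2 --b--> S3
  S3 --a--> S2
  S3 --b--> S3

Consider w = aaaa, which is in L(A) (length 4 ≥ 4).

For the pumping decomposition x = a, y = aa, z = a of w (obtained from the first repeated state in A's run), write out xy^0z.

aa

xy⁰z = xz = a·a = aa.
Reading y = aa takes A from S2 back to S2, so after x the machine is still in S2, and z then leads to the accepting state S3. Hence aa ∈ L(A).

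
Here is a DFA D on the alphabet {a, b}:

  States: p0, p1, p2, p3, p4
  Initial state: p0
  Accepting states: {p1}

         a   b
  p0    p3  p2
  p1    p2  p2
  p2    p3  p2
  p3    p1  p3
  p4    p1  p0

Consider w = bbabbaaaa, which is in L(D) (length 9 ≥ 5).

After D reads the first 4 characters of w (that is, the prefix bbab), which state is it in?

Run of D on the first 4 characters of w = b b a b:
  step 0: p0  (start)
  step 1: p2  (read b: p0→p2)
  step 2: p2  (read b: p2→p2)
  step 3: p3  (read a: p2→p3)
  step 4: p3  (read b: p3→p3)

After reading 4 characters, D is in state p3.

p3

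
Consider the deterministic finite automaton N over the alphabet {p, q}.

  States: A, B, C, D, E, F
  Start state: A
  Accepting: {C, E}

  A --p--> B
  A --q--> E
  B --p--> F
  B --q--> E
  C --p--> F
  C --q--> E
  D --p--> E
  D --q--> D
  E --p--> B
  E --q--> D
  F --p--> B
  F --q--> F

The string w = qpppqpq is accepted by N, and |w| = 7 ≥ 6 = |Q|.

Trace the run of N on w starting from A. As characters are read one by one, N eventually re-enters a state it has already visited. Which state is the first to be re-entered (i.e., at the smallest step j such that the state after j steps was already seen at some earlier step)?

B

Run of N on w = q p p p q p q:
  step 0: A  (start)
  step 1: E  (read q: A→E)
  step 2: B  (read p: E→B)
  step 3: F  (read p: B→F)
  step 4: B  (read p: F→B)   ← first repeat (B seen earlier)
  step 5: E  (read q: B→E)
  step 6: B  (read p: E→B)
  step 7: E  (read q: B→E)

The earliest repeat is at step j = 4: N is in B, which it already visited at step i = 2.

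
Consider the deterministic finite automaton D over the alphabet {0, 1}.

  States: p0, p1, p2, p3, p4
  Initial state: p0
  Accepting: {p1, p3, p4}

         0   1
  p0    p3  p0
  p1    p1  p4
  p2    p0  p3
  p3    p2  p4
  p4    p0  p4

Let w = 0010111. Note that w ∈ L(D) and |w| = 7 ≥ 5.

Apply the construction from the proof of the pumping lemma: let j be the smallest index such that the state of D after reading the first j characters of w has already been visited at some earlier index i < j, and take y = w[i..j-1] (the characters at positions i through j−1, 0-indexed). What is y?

Run of D on w = 0 0 1 0 1 1 1:
  step 0: p0  (start)
  step 1: p3  (read 0: p0→p3)
  step 2: p2  (read 0: p3→p2)
  step 3: p3  (read 1: p2→p3)   ← first repeat (p3 seen earlier)
  step 4: p2  (read 0: p3→p2)
  step 5: p3  (read 1: p2→p3)
  step 6: p4  (read 1: p3→p4)
  step 7: p4  (read 1: p4→p4)

So i = 1, j = 3, giving x = w[0:1] = 0, y = w[1:3] = 01, z = w[3:7] = 0111.
Check: |xy| = 3 ≤ 5 and |y| = 2 ≥ 1. Reading y takes D from p3 back to p3, so every xyⁱz is accepted.
The DFA has 5 states, so the proof of the pumping lemma guarantees a repeated state among the first 5+1 visited; the segment between the two visits is the pumpable y.

01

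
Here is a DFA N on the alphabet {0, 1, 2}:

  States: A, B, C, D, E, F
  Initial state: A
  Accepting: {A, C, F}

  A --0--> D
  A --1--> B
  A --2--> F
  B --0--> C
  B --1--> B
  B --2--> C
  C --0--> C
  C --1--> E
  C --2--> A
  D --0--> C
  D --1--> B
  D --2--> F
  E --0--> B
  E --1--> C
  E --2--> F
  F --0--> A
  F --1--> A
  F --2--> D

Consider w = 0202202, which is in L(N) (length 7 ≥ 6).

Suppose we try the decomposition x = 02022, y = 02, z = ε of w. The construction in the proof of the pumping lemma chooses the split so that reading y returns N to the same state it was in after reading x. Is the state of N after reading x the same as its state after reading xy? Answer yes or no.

Run of N on the first 7 characters of w = 0 2 0 2 2 0 2:
  step 0: A  (start)
  step 1: D  (read 0: A→D)
  step 2: F  (read 2: D→F)
  step 3: A  (read 0: F→A)
  step 4: F  (read 2: A→F)
  step 5: D  (read 2: F→D)
  step 6: C  (read 0: D→C)
  step 7: A  (read 2: C→A)

After x (step 5): D. After xy (step 7): A.
They differ (D ≠ A), so y is not a cycle from the state after x; this split is not the one the pumping-lemma construction produces, and pumping y need not keep the string in L(N).

no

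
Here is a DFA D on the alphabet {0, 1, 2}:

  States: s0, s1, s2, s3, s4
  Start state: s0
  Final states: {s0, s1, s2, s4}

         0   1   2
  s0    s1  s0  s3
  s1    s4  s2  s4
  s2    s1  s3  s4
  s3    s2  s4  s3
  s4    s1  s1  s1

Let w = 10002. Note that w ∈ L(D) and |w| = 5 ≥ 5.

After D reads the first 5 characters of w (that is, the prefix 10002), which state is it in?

s4

Run of D on the first 5 characters of w = 1 0 0 0 2:
  step 0: s0  (start)
  step 1: s0  (read 1: s0→s0)
  step 2: s1  (read 0: s0→s1)
  step 3: s4  (read 0: s1→s4)
  step 4: s1  (read 0: s4→s1)
  step 5: s4  (read 2: s1→s4)

After reading 5 characters, D is in state s4.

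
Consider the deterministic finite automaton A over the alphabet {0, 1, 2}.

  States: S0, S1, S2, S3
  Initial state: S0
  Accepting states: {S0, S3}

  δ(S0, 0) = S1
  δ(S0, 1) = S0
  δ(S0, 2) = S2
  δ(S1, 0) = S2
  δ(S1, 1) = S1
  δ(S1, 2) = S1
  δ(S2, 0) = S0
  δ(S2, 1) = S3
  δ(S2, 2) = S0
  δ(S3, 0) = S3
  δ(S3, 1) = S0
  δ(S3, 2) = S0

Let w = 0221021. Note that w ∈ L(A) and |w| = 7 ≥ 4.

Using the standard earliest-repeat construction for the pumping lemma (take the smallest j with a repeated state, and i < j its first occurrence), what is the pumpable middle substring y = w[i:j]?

2

Run of A on w = 0 2 2 1 0 2 1:
  step 0: S0  (start)
  step 1: S1  (read 0: S0→S1)
  step 2: S1  (read 2: S1→S1)   ← first repeat (S1 seen earlier)
  step 3: S1  (read 2: S1→S1)
  step 4: S1  (read 1: S1→S1)
  step 5: S2  (read 0: S1→S2)
  step 6: S0  (read 2: S2→S0)
  step 7: S0  (read 1: S0→S0)

So i = 1, j = 2, giving x = w[0:1] = 0, y = w[1:2] = 2, z = w[2:7] = 21021.
Check: |xy| = 2 ≤ 4 and |y| = 1 ≥ 1. Reading y takes A from S1 back to S1, so every xyⁱz is accepted.
Since A has 4 states, any run of length ≥ 4 visits 4+1 states, so by pigeonhole some state repeats within the first 4 steps — that repeat gives the pumpable loop.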